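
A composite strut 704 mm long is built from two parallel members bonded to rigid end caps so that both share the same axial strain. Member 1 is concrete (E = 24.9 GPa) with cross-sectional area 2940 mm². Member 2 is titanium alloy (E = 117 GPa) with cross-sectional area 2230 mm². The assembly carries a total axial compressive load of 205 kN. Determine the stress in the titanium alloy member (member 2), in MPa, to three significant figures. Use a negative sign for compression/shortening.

Equal strain + equilibrium ⇒ each member carries load in proportion to AE: A₁E₁ = 73210000 N, A₂E₂ = 260900000 N, ΣAE = 334100000 N.
σ₂ = P·E₂/ΣAE = -205000·117000/334100000 = -71.79 MPa.

-71.8 MPa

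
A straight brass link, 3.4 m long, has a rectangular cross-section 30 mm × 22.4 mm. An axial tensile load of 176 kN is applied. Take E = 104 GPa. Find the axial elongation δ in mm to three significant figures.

A = 672 mm².
δ_mech = NL/(AE) = 176000·3400/(672·104000) = 8.562 mm.

8.56 mm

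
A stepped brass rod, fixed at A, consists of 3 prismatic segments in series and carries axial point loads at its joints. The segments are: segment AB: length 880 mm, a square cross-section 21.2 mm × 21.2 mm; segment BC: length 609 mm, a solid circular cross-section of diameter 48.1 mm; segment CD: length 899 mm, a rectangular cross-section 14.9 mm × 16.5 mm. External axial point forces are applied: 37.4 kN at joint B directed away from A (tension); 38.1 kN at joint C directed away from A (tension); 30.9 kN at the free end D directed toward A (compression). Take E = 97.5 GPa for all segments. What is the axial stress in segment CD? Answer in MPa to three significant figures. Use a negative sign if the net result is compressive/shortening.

-126 MPa

Internal axial forces (sectioning from the free end, tension +): N_CD = -30.9 kN, N_BC = 7.2 kN, N_AB = 44.6 kN.
A_CD = 245.8 mm².
σ_CD = N_CD/A_CD = -30900/245.8 = -125.7 MPa.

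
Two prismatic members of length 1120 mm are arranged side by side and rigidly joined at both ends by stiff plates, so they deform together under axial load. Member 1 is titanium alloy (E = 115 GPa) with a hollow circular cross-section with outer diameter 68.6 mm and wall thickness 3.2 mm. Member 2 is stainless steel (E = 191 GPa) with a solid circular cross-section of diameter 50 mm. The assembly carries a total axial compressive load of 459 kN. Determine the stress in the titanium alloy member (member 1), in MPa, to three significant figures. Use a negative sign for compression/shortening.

-117 MPa

A_1 = 657.5 mm².
A_2 = 1963 mm².
Equal strain + equilibrium ⇒ each member carries load in proportion to AE: A₁E₁ = 75610000 N, A₂E₂ = 375000000 N, ΣAE = 450600000 N.
σ₁ = P·E₁/ΣAE = -459000·115000/450600000 = -117.1 MPa.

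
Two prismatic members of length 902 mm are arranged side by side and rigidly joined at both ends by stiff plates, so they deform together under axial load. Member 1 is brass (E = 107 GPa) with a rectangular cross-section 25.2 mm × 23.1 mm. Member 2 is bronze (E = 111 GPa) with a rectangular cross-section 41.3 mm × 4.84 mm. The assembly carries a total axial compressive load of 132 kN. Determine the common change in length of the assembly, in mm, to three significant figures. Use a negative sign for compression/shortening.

-1.41 mm

A_1 = 582.1 mm².
A_2 = 199.9 mm².
Equal strain + equilibrium ⇒ each member carries load in proportion to AE: A₁E₁ = 62290000 N, A₂E₂ = 22190000 N, ΣAE = 84470000 N.
δ = PL/ΣAE = -132000·902/84470000 = -1.409 mm.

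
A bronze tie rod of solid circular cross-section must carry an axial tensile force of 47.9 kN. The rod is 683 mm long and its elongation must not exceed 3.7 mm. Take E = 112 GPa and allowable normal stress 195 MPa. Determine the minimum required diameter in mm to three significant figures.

Required area A ≥ P/σ_allow = 47900/195 = 245.6 mm².
For a solid circular section, d ≥ √(4A/π) = 17.69 mm.
Elongation limit: A ≥ PL/(Eδ_allow) = 47900·683/(112000·3.7) = 78.95 mm² ⇒ d ≥ 10.03 mm.
The stress limit governs.

17.7 mm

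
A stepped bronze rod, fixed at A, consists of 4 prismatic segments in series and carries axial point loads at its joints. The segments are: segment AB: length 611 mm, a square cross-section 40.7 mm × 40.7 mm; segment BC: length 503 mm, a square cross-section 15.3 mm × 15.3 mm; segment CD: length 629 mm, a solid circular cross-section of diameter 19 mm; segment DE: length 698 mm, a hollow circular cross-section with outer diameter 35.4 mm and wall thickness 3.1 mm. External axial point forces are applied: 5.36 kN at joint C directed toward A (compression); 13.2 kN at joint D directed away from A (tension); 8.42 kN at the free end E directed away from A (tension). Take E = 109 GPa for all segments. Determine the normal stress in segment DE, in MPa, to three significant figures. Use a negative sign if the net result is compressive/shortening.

Internal axial forces (sectioning from the free end, tension +): N_DE = 8.42 kN, N_CD = 21.62 kN, N_BC = 16.26 kN, N_AB = 16.26 kN.
A_DE = 314.6 mm².
σ_DE = N_DE/A_DE = 8420/314.6 = 26.77 MPa.

26.8 MPa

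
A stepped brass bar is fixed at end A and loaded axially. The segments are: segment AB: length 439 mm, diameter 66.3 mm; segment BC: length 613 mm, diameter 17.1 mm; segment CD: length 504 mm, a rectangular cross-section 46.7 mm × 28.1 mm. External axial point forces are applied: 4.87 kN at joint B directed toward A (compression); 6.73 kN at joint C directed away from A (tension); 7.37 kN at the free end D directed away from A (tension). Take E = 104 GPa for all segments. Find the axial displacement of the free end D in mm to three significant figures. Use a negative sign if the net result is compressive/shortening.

Internal axial forces (sectioning from the free end, tension +): N_CD = 7.37 kN, N_BC = 14.1 kN, N_AB = 9.23 kN.
A_AB = 3452 mm².
A_BC = 229.7 mm².
A_CD = 1312 mm².
δ_AB = 9230·439/(3452·104000) = 0.01129 mm
δ_BC = 14100·613/(229.7·104000) = 0.3619 mm
δ_CD = 7370·504/(1312·104000) = 0.02722 mm
δ = Σδ_i = 0.4004 mm.

0.400 mm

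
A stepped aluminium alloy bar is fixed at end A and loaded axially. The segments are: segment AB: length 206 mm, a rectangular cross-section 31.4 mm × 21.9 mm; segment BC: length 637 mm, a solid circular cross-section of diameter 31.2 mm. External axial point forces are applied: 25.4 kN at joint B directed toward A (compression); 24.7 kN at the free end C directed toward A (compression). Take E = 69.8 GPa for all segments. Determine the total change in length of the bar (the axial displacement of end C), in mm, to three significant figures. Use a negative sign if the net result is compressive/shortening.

Internal axial forces (sectioning from the free end, tension +): N_BC = -24.7 kN, N_AB = -50.1 kN.
A_AB = 687.7 mm².
A_BC = 764.5 mm².
δ_AB = -50100·206/(687.7·69800) = -0.215 mm
δ_BC = -24700·637/(764.5·69800) = -0.2948 mm
δ = Σδ_i = -0.5099 mm.

-0.510 mm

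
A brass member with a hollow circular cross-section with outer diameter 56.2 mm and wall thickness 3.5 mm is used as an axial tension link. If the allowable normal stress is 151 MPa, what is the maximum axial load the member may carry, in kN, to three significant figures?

A = 579.5 mm².
P_max = σ_allow · A = 151 · 579.5 = 87500 N = 87.5 kN.

87.5 kN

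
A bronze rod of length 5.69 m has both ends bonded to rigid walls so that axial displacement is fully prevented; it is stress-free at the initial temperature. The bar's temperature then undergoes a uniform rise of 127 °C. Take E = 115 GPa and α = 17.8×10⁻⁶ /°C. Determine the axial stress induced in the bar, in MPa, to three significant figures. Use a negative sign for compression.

-260 MPa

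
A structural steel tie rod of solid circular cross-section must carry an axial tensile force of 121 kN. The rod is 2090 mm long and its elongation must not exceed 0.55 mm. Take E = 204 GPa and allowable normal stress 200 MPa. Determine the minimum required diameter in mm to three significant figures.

53.6 mm

Required area A ≥ P/σ_allow = 121000/200 = 605 mm².
For a solid circular section, d ≥ √(4A/π) = 27.75 mm.
Elongation limit: A ≥ PL/(Eδ_allow) = 121000·2090/(204000·0.55) = 2254 mm² ⇒ d ≥ 53.57 mm.
The elongation limit governs.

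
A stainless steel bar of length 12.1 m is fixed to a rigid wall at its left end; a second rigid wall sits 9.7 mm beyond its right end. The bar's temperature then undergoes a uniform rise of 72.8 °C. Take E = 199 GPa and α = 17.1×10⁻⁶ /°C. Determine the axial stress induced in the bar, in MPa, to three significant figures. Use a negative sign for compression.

-88.2 MPa

Free thermal expansion αLΔT = 17.1e-6 · 12100 · 72.8 = 15.06 mm.
The walls engage after the gap closes; constrained expansion = 15.06 − 9.7 = 5.363 mm.
The walls impose strain ε = −(5.363)/12100 = -4.4323e-04; σ = Eε = 199000 · -4.4323e-04 = -88.2 MPa.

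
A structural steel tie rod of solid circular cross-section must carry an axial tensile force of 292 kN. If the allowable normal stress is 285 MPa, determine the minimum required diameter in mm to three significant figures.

Required area A ≥ P/σ_allow = 292000/285 = 1025 mm².
For a solid circular section, d ≥ √(4A/π) = 36.12 mm.

36.1 mm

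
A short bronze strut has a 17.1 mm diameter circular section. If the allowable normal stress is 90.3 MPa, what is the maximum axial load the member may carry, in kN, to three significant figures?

20.7 kN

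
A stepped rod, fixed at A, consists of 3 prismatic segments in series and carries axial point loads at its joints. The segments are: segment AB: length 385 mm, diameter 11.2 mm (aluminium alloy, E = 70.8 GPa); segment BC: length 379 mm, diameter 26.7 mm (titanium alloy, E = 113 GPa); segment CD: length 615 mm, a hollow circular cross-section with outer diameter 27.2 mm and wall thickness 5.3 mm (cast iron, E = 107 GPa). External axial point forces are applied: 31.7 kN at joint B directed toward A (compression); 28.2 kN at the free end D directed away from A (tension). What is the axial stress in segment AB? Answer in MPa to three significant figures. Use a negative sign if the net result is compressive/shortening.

-35.5 MPa

Internal axial forces (sectioning from the free end, tension +): N_CD = 28.2 kN, N_BC = 28.2 kN, N_AB = -3.5 kN.
A_AB = 98.52 mm².
σ_AB = N_AB/A_AB = -3500/98.52 = -35.53 MPa.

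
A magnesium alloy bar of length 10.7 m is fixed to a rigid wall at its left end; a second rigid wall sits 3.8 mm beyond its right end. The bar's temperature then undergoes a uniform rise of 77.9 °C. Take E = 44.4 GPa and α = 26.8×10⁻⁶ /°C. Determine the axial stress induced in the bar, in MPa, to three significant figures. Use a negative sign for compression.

Free thermal expansion αLΔT = 26.8e-6 · 10700 · 77.9 = 22.34 mm.
The walls engage after the gap closes; constrained expansion = 22.34 − 3.8 = 18.54 mm.
The walls impose strain ε = −(18.54)/10700 = -1.7326e-03; σ = Eε = 44400 · -1.7326e-03 = -76.93 MPa.

-76.9 MPa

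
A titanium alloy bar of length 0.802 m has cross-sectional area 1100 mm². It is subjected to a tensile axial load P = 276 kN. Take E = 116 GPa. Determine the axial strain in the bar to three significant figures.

0.00216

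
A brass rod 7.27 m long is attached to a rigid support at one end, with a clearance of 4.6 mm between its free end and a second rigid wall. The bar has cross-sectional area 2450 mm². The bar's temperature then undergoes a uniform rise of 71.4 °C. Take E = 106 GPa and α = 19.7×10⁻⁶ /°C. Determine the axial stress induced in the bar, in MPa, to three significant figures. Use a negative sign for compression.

Free thermal expansion αLΔT = 19.7e-6 · 7270 · 71.4 = 10.23 mm.
The walls engage after the gap closes; constrained expansion = 10.23 − 4.6 = 5.626 mm.
The walls impose strain ε = −(5.626)/7270 = -7.7384e-04; σ = Eε = 106000 · -7.7384e-04 = -82.03 MPa.

-82.0 MPa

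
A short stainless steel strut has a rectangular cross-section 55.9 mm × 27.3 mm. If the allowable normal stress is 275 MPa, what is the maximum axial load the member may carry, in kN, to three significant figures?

420 kN

A = 1526 mm².
P_max = σ_allow · A = 275 · 1526 = 419700 N = 419.7 kN.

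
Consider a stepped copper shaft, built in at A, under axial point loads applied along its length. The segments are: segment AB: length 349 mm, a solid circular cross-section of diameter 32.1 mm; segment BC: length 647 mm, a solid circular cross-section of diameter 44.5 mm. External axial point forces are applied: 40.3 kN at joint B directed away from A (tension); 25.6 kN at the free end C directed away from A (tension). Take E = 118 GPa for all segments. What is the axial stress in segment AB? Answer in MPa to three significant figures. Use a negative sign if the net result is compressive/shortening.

Internal axial forces (sectioning from the free end, tension +): N_BC = 25.6 kN, N_AB = 65.9 kN.
A_AB = 809.3 mm².
σ_AB = N_AB/A_AB = 65900/809.3 = 81.43 MPa.

81.4 MPa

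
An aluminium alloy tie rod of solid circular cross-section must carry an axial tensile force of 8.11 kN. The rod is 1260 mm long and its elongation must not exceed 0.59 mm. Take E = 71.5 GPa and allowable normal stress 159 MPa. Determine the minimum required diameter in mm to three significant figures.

17.6 mm

Required area A ≥ P/σ_allow = 8110/159 = 51.01 mm².
For a solid circular section, d ≥ √(4A/π) = 8.059 mm.
Elongation limit: A ≥ PL/(Eδ_allow) = 8110·1260/(71500·0.59) = 242.2 mm² ⇒ d ≥ 17.56 mm.
The elongation limit governs.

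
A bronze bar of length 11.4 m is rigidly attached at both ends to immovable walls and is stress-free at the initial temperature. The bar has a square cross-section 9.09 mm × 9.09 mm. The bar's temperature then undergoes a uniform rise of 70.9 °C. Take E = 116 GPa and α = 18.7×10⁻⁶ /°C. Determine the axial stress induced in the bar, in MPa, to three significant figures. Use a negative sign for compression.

Free thermal expansion αLΔT = 18.7e-6 · 11400 · 70.9 = 15.11 mm.
The walls impose strain ε = −(15.11)/11400 = -1.3258e-03; σ = Eε = 116000 · -1.3258e-03 = -153.8 MPa.

-154 MPa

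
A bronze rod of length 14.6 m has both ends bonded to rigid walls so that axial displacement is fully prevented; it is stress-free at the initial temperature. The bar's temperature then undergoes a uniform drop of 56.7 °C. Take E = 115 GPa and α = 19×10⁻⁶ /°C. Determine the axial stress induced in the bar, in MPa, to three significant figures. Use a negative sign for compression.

Free thermal expansion αLΔT = 19e-6 · 14600 · -56.7 = -15.73 mm.
The walls impose strain ε = −(-15.73)/14600 = 1.0773e-03; σ = Eε = 115000 · 1.0773e-03 = 123.9 MPa.

124 MPa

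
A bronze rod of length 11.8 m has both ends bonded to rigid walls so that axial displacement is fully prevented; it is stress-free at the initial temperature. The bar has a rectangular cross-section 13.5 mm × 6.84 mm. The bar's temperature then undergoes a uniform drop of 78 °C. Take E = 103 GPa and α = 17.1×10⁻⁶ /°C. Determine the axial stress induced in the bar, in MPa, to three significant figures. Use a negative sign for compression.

137 MPa

Free thermal expansion αLΔT = 17.1e-6 · 11800 · -78 = -15.74 mm.
The walls impose strain ε = −(-15.74)/11800 = 1.3338e-03; σ = Eε = 103000 · 1.3338e-03 = 137.4 MPa.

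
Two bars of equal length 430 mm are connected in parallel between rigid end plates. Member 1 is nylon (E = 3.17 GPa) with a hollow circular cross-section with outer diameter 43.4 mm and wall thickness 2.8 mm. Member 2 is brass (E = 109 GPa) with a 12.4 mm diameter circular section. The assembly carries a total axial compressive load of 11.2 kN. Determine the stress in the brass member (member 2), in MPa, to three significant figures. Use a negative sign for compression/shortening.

-85.4 MPa

A_1 = 357.1 mm².
A_2 = 120.8 mm².
Equal strain + equilibrium ⇒ each member carries load in proportion to AE: A₁E₁ = 1132000 N, A₂E₂ = 13160000 N, ΣAE = 14300000 N.
σ₂ = P·E₂/ΣAE = -11200·109000/14300000 = -85.4 MPa.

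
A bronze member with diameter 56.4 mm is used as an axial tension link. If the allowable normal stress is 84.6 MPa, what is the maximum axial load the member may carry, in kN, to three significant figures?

A = 2498 mm².
P_max = σ_allow · A = 84.6 · 2498 = 211400 N = 211.4 kN.

211 kN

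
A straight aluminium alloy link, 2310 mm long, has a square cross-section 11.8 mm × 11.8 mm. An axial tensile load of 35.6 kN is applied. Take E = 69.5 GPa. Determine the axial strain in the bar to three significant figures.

A = 139.2 mm².
σ = N/A = 255.7 MPa; ε = σ/E = 255.7/69500 = 3.679e-03.

0.00368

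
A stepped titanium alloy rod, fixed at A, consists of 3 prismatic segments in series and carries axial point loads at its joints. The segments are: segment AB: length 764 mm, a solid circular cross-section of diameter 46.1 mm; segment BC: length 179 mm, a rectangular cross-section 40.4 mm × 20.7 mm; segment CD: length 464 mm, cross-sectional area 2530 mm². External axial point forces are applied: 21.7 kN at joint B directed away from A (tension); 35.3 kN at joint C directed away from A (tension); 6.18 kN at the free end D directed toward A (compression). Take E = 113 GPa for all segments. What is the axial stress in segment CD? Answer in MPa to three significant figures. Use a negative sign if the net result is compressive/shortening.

-2.44 MPa

Internal axial forces (sectioning from the free end, tension +): N_CD = -6.18 kN, N_BC = 29.12 kN, N_AB = 50.82 kN.
σ_CD = N_CD/A_CD = -6180/2530 = -2.443 MPa.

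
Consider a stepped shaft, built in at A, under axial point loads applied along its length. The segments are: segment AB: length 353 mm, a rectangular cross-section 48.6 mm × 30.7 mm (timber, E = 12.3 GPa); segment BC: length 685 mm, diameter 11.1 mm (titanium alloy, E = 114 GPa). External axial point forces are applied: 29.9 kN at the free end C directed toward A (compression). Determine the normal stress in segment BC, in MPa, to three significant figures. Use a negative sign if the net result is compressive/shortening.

-309 MPa

Internal axial forces (sectioning from the free end, tension +): N_BC = -29.9 kN, N_AB = -29.9 kN.
A_BC = 96.77 mm².
σ_BC = N_BC/A_BC = -29900/96.77 = -309 MPa.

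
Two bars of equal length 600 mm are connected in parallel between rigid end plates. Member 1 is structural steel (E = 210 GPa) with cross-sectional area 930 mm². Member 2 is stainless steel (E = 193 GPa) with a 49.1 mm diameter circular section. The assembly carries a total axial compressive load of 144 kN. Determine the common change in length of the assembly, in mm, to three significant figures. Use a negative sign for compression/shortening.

A_2 = 1893 mm².
Equal strain + equilibrium ⇒ each member carries load in proportion to AE: A₁E₁ = 195300000 N, A₂E₂ = 365400000 N, ΣAE = 560700000 N.
δ = PL/ΣAE = -144000·600/560700000 = -0.1541 mm.

-0.154 mm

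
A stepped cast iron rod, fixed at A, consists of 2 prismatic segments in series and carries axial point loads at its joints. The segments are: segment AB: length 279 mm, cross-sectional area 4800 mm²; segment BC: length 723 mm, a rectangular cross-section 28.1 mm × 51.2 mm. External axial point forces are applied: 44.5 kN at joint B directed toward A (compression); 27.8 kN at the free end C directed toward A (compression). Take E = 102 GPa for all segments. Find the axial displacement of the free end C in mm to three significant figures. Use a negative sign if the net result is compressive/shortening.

-0.178 mm

Internal axial forces (sectioning from the free end, tension +): N_BC = -27.8 kN, N_AB = -72.3 kN.
A_BC = 1439 mm².
δ_AB = -72300·279/(4800·102000) = -0.0412 mm
δ_BC = -27800·723/(1439·102000) = -0.137 mm
δ = Σδ_i = -0.1782 mm.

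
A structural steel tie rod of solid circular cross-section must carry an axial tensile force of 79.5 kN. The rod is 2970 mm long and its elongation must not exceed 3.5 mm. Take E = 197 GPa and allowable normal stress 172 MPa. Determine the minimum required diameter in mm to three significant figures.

24.3 mm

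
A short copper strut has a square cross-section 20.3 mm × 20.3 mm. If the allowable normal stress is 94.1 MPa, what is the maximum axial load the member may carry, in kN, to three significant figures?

38.8 kN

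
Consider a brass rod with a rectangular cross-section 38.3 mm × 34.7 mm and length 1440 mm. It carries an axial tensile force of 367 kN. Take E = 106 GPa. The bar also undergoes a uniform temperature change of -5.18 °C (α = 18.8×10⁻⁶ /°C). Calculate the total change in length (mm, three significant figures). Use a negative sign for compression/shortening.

A = 1329 mm².
δ_mech = NL/(AE) = 367000·1440/(1329·106000) = 3.751 mm.
δ_thermal = αLΔT = 18.8e-6·1440·-5.18 = -0.1402 mm.
δ = δ_mech + δ_thermal = 3.611 mm.

3.61 mm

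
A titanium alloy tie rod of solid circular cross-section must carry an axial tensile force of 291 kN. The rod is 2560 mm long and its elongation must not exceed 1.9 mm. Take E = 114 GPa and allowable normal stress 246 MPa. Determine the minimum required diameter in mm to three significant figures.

Required area A ≥ P/σ_allow = 291000/246 = 1183 mm².
For a solid circular section, d ≥ √(4A/π) = 38.81 mm.
Elongation limit: A ≥ PL/(Eδ_allow) = 291000·2560/(114000·1.9) = 3439 mm² ⇒ d ≥ 66.17 mm.
The elongation limit governs.

66.2 mm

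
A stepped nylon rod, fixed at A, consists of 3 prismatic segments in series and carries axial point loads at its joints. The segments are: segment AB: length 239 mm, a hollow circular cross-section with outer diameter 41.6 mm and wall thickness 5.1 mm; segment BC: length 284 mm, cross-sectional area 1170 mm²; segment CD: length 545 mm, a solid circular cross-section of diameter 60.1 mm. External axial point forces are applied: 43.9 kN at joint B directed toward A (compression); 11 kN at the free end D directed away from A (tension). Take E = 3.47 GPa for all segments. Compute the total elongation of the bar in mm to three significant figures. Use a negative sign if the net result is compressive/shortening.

-2.50 mm

Internal axial forces (sectioning from the free end, tension +): N_CD = 11 kN, N_BC = 11 kN, N_AB = -32.9 kN.
A_AB = 584.8 mm².
A_CD = 2837 mm².
δ_AB = -32900·239/(584.8·3470) = -3.875 mm
δ_BC = 11000·284/(1170·3470) = 0.7695 mm
δ_CD = 11000·545/(2837·3470) = 0.609 mm
δ = Σδ_i = -2.496 mm.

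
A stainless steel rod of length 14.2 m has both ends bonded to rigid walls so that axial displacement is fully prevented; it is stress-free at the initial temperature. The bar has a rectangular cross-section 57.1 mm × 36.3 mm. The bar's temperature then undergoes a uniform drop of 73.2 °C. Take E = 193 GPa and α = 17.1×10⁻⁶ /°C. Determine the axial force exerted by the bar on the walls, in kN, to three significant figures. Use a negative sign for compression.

Free thermal expansion αLΔT = 17.1e-6 · 14200 · -73.2 = -17.77 mm.
The walls impose strain ε = −(-17.77)/14200 = 1.2517e-03; σ = Eε = 193000 · 1.2517e-03 = 241.6 MPa.
Wall reaction R = σ·A = 241.6·2073 = 500700 N = 500.7 kN.

501 kN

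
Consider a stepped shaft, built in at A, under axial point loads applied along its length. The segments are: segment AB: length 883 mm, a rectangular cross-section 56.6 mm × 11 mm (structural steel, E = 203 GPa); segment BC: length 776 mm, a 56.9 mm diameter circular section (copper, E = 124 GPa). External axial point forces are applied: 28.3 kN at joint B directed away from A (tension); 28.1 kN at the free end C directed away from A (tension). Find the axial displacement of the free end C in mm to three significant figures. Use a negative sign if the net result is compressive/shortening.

0.463 mm

Internal axial forces (sectioning from the free end, tension +): N_BC = 28.1 kN, N_AB = 56.4 kN.
A_AB = 622.6 mm².
A_BC = 2543 mm².
δ_AB = 56400·883/(622.6·203000) = 0.394 mm
δ_BC = 28100·776/(2543·124000) = 0.06916 mm
δ = Σδ_i = 0.4632 mm.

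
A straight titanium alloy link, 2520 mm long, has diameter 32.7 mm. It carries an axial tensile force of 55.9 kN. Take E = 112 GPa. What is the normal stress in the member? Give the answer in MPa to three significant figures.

66.6 MPa

A = 839.8 mm².
σ = N/A = 55900/839.8 = 66.56 MPa.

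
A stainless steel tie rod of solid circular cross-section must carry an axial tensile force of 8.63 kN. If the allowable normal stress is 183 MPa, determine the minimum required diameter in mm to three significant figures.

7.75 mm

Required area A ≥ P/σ_allow = 8630/183 = 47.16 mm².
For a solid circular section, d ≥ √(4A/π) = 7.749 mm.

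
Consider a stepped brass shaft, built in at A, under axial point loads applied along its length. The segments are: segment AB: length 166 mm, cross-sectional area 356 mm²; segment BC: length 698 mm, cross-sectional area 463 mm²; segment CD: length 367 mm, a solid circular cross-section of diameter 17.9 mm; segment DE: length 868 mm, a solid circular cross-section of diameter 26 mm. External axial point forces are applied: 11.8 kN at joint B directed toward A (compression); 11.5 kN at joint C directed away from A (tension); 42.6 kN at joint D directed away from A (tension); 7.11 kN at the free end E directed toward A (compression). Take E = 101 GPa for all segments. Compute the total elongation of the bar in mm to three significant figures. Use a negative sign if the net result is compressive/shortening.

Internal axial forces (sectioning from the free end, tension +): N_DE = -7.11 kN, N_CD = 35.49 kN, N_BC = 46.99 kN, N_AB = 35.19 kN.
A_CD = 251.6 mm².
A_DE = 530.9 mm².
δ_AB = 35190·166/(356·101000) = 0.1625 mm
δ_BC = 46990·698/(463·101000) = 0.7014 mm
δ_CD = 35490·367/(251.6·101000) = 0.5125 mm
δ_DE = -7110·868/(530.9·101000) = -0.1151 mm
δ = Σδ_i = 1.261 mm.

1.26 mm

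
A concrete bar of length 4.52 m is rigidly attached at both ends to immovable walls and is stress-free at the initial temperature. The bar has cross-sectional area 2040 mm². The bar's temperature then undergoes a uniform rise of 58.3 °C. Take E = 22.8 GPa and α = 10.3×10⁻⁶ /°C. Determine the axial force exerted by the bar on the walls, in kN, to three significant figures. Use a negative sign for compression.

-27.9 kN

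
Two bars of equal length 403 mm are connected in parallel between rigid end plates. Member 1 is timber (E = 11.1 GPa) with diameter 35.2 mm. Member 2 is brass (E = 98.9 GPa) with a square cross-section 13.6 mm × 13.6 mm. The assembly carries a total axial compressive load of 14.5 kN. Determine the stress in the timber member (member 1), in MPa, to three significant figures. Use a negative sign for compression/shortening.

-5.53 MPa

A_1 = 973.1 mm².
A_2 = 185 mm².
Equal strain + equilibrium ⇒ each member carries load in proportion to AE: A₁E₁ = 10800000 N, A₂E₂ = 18290000 N, ΣAE = 29090000 N.
σ₁ = P·E₁/ΣAE = -14500·11100/29090000 = -5.532 MPa.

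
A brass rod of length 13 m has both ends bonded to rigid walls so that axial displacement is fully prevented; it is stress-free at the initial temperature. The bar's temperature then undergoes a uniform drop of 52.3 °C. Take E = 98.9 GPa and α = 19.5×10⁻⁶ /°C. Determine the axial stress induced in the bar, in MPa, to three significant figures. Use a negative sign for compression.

Free thermal expansion αLΔT = 19.5e-6 · 13000 · -52.3 = -13.26 mm.
The walls impose strain ε = −(-13.26)/13000 = 1.0198e-03; σ = Eε = 98900 · 1.0198e-03 = 100.9 MPa.

101 MPa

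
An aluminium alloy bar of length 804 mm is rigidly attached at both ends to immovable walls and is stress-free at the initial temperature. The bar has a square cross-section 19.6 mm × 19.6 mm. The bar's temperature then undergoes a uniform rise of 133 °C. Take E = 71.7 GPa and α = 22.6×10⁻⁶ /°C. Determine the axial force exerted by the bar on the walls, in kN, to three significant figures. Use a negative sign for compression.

Free thermal expansion αLΔT = 22.6e-6 · 804 · 133 = 2.417 mm.
The walls impose strain ε = −(2.417)/804 = -3.0058e-03; σ = Eε = 71700 · -3.0058e-03 = -215.5 MPa.
Wall reaction R = σ·A = -215.5·384.2 = -82790 N = -82.79 kN.

-82.8 kN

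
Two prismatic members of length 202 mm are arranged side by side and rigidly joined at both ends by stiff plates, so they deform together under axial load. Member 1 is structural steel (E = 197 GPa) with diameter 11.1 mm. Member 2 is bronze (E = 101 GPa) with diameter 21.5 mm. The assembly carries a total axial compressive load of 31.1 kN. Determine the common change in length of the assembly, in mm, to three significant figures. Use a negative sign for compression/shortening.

-0.113 mm

A_1 = 96.77 mm².
A_2 = 363.1 mm².
Equal strain + equilibrium ⇒ each member carries load in proportion to AE: A₁E₁ = 19060000 N, A₂E₂ = 36670000 N, ΣAE = 55730000 N.
δ = PL/ΣAE = -31100·202/55730000 = -0.1127 mm.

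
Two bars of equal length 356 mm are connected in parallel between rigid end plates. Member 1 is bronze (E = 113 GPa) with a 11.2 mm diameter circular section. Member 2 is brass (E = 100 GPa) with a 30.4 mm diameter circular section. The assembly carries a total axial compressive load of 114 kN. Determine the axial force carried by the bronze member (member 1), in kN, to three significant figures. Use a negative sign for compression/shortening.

A_1 = 98.52 mm².
A_2 = 725.8 mm².
Equal strain + equilibrium ⇒ each member carries load in proportion to AE: A₁E₁ = 11130000 N, A₂E₂ = 72580000 N, ΣAE = 83720000 N.
F₁ = P·A₁E₁/ΣAE = -114000·11130000/83720000 = -15160 N.

-15.2 kN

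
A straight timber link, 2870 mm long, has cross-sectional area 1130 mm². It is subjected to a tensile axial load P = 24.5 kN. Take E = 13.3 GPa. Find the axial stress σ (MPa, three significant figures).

21.7 MPa

σ = N/A = 24500/1130 = 21.68 MPa.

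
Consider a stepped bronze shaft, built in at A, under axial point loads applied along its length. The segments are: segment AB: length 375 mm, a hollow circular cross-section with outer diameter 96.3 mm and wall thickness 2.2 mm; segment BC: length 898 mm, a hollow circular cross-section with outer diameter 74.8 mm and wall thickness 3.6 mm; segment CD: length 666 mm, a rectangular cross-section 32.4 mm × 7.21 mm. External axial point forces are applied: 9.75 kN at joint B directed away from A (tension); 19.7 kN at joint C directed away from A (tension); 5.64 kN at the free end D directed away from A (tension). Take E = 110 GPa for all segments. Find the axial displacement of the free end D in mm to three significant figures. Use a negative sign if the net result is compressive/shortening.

Internal axial forces (sectioning from the free end, tension +): N_CD = 5.64 kN, N_BC = 25.34 kN, N_AB = 35.09 kN.
A_AB = 650.4 mm².
A_BC = 805.3 mm².
A_CD = 233.6 mm².
δ_AB = 35090·375/(650.4·110000) = 0.1839 mm
δ_BC = 25340·898/(805.3·110000) = 0.2569 mm
δ_CD = 5640·666/(233.6·110000) = 0.1462 mm
δ = Σδ_i = 0.587 mm.

0.587 mm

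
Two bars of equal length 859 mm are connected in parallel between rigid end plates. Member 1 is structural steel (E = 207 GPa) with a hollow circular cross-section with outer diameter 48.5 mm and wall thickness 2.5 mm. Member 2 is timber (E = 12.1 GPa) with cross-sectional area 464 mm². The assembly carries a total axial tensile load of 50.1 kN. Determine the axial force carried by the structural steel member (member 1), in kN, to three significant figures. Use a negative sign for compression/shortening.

46.6 kN

A_1 = 361.3 mm².
Equal strain + equilibrium ⇒ each member carries load in proportion to AE: A₁E₁ = 74790000 N, A₂E₂ = 5614000 N, ΣAE = 80400000 N.
F₁ = P·A₁E₁/ΣAE = 50100·74790000/80400000 = 46600 N.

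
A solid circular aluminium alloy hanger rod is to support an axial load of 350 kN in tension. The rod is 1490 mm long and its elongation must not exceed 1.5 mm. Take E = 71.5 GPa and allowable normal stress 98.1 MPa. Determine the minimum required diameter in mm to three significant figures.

78.7 mm

Required area A ≥ P/σ_allow = 350000/98.1 = 3568 mm².
For a solid circular section, d ≥ √(4A/π) = 67.4 mm.
Elongation limit: A ≥ PL/(Eδ_allow) = 350000·1490/(71500·1.5) = 4862 mm² ⇒ d ≥ 78.68 mm.
The elongation limit governs.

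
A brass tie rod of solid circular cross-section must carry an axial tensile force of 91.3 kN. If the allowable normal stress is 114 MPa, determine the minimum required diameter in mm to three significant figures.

31.9 mm

Required area A ≥ P/σ_allow = 91300/114 = 800.9 mm².
For a solid circular section, d ≥ √(4A/π) = 31.93 mm.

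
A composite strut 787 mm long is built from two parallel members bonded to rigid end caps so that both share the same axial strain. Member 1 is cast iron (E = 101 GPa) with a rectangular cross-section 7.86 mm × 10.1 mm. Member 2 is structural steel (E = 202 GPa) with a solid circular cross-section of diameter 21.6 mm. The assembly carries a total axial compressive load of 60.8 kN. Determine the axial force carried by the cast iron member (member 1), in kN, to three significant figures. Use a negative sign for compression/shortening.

-5.94 kN

A_1 = 79.39 mm².
A_2 = 366.4 mm².
Equal strain + equilibrium ⇒ each member carries load in proportion to AE: A₁E₁ = 8018000 N, A₂E₂ = 74020000 N, ΣAE = 82040000 N.
F₁ = P·A₁E₁/ΣAE = -60800·8018000/82040000 = -5942 N.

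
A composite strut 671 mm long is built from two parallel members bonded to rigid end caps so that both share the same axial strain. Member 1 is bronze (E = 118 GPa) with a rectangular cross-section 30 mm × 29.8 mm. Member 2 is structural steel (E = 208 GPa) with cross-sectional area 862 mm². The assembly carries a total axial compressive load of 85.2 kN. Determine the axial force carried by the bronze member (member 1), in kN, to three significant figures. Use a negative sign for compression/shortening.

A_1 = 894 mm².
Equal strain + equilibrium ⇒ each member carries load in proportion to AE: A₁E₁ = 105500000 N, A₂E₂ = 179300000 N, ΣAE = 284800000 N.
F₁ = P·A₁E₁/ΣAE = -85200·105500000/284800000 = -31560 N.

-31.6 kN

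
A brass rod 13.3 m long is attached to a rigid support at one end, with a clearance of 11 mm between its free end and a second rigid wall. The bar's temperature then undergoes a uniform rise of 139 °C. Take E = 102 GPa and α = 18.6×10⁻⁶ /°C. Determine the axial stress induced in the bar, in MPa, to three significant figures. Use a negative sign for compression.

-179 MPa

Free thermal expansion αLΔT = 18.6e-6 · 13300 · 139 = 34.39 mm.
The walls engage after the gap closes; constrained expansion = 34.39 − 11 = 23.39 mm.
The walls impose strain ε = −(23.39)/13300 = -1.7583e-03; σ = Eε = 102000 · -1.7583e-03 = -179.3 MPa.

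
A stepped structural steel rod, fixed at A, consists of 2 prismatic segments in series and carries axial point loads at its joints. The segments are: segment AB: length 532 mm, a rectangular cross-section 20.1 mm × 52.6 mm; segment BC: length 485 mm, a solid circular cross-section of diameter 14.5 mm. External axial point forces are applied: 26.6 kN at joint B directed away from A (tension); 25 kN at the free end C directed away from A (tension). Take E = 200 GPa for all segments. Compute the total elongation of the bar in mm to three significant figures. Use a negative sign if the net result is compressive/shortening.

Internal axial forces (sectioning from the free end, tension +): N_BC = 25 kN, N_AB = 51.6 kN.
A_AB = 1057 mm².
A_BC = 165.1 mm².
δ_AB = 51600·532/(1057·200000) = 0.1298 mm
δ_BC = 25000·485/(165.1·200000) = 0.3671 mm
δ = Σδ_i = 0.497 mm.

0.497 mm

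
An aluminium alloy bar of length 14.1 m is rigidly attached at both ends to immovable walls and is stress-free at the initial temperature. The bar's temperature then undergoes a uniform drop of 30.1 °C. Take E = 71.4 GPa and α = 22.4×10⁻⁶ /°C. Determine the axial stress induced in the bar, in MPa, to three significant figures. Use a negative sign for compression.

48.1 MPa

Free thermal expansion αLΔT = 22.4e-6 · 14100 · -30.1 = -9.507 mm.
The walls impose strain ε = −(-9.507)/14100 = 6.7424e-04; σ = Eε = 71400 · 6.7424e-04 = 48.14 MPa.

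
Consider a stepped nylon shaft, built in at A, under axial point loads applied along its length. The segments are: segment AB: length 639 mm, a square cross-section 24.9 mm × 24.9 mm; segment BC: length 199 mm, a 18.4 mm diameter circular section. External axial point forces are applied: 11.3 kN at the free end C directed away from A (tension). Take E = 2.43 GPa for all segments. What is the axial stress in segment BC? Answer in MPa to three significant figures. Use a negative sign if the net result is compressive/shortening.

Internal axial forces (sectioning from the free end, tension +): N_BC = 11.3 kN, N_AB = 11.3 kN.
A_BC = 265.9 mm².
σ_BC = N_BC/A_BC = 11300/265.9 = 42.5 MPa.

42.5 MPa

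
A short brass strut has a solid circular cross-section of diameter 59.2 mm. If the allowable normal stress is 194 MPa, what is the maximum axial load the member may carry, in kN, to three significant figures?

A = 2753 mm².
P_max = σ_allow · A = 194 · 2753 = 534000 N = 534 kN.

534 kN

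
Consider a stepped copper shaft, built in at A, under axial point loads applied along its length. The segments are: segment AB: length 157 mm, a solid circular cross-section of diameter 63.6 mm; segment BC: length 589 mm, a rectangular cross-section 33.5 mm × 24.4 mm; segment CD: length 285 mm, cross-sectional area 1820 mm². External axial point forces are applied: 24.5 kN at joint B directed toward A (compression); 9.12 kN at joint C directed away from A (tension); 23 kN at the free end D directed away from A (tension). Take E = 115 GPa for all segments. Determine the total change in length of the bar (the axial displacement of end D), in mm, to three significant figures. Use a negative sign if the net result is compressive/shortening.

0.236 mm

Internal axial forces (sectioning from the free end, tension +): N_CD = 23 kN, N_BC = 32.12 kN, N_AB = 7.62 kN.
A_AB = 3177 mm².
A_BC = 817.4 mm².
δ_AB = 7620·157/(3177·115000) = 0.003275 mm
δ_BC = 32120·589/(817.4·115000) = 0.2013 mm
δ_CD = 23000·285/(1820·115000) = 0.03132 mm
δ = Σδ_i = 0.2359 mm.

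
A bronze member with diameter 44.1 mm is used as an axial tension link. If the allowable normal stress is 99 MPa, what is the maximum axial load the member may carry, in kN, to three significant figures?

151 kN

A = 1527 mm².
P_max = σ_allow · A = 99 · 1527 = 151200 N = 151.2 kN.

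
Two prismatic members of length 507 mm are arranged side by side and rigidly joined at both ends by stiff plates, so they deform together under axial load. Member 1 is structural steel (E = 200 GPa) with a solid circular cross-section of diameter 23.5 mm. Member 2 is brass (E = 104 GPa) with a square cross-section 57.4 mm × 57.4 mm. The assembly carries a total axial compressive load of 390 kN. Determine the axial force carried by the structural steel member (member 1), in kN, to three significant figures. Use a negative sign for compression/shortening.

-78.8 kN

A_1 = 433.7 mm².
A_2 = 3295 mm².
Equal strain + equilibrium ⇒ each member carries load in proportion to AE: A₁E₁ = 86750000 N, A₂E₂ = 342700000 N, ΣAE = 429400000 N.
F₁ = P·A₁E₁/ΣAE = -390000·86750000/429400000 = -78790 N.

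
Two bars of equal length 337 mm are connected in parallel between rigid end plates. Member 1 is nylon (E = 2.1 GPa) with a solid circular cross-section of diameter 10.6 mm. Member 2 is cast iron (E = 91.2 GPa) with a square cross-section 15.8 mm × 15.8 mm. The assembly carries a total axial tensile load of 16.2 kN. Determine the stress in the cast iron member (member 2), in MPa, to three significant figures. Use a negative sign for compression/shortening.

A_1 = 88.25 mm².
A_2 = 249.6 mm².
Equal strain + equilibrium ⇒ each member carries load in proportion to AE: A₁E₁ = 185300 N, A₂E₂ = 22770000 N, ΣAE = 22950000 N.
σ₂ = P·E₂/ΣAE = 16200·91200/22950000 = 64.37 MPa.

64.4 MPa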